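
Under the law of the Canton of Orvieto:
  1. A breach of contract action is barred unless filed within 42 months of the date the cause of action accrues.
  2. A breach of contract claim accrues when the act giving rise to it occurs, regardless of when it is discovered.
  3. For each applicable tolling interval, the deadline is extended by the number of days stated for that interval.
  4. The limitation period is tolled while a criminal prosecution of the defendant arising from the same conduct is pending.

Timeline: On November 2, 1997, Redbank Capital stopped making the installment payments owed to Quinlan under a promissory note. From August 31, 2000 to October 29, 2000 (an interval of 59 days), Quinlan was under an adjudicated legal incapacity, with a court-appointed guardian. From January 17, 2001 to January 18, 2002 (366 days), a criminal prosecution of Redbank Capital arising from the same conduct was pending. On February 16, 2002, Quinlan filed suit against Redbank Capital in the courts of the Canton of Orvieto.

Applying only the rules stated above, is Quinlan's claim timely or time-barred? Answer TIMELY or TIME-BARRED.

The limitation period began to run on November 2, 1997.
The untolled deadline — 42 months after November 2, 1997 — is May 2, 2001.
Because the pending criminal prosecution ran from January 17, 2001 to January 18, 2002, the deadline is extended by 366 days to May 3, 2002.
The plaintiff's legal incapacity from August 31, 2000 to October 29, 2000 does not toll the period, because no stated rule makes the plaintiff's incapacity a tolling event.
Filing on February 16, 2002 beat the May 3, 2002 deadline — the action is timely.

TIMELY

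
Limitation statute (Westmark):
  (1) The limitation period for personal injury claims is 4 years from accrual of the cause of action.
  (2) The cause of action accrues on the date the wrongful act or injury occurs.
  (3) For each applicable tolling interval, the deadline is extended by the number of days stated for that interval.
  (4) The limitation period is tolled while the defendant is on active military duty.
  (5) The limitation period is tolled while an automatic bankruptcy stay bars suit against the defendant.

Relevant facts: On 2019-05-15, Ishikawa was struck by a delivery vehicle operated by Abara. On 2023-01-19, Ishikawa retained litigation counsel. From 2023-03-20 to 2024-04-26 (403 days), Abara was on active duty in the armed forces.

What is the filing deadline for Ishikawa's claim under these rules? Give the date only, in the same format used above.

The limitation period began to run on 2019-05-15.
4 years from 2019-05-15 is 2023-05-15.
The defendant's active military service from 2023-03-20 to 2024-04-26 tolled the period for 403 days, extending the deadline to 2024-06-21.
None of the other events listed affects the running of the period under the stated rules.

2024-06-21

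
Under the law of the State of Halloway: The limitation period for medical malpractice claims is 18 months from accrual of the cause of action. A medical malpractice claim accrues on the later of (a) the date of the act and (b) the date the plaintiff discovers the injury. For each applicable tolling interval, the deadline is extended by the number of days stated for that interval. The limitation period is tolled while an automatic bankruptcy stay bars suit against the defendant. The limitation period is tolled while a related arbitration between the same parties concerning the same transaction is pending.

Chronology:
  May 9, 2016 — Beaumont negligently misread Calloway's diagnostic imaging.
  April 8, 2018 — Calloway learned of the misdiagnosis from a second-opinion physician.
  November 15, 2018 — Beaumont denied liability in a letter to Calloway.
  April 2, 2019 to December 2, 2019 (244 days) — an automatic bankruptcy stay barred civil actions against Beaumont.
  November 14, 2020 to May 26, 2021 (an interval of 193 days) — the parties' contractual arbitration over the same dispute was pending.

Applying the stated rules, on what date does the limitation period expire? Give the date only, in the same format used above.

Taking the later of the act (May 9, 2016) and discovery (April 8, 2018), the claim accrued on April 8, 2018.
The untolled deadline — 18 months after April 8, 2018 — is October 8, 2019.
The period was tolled for 244 days by the automatic bankruptcy stay (April 2, 2019 to December 2, 2019), pushing the deadline to June 8, 2020.
The pending related arbitration from November 14, 2020 to May 26, 2021 began after the period had already run on June 8, 2020, so it has no tolling effect.
The other events in the timeline have no effect on the limitation period under the stated rules.

June 8, 2020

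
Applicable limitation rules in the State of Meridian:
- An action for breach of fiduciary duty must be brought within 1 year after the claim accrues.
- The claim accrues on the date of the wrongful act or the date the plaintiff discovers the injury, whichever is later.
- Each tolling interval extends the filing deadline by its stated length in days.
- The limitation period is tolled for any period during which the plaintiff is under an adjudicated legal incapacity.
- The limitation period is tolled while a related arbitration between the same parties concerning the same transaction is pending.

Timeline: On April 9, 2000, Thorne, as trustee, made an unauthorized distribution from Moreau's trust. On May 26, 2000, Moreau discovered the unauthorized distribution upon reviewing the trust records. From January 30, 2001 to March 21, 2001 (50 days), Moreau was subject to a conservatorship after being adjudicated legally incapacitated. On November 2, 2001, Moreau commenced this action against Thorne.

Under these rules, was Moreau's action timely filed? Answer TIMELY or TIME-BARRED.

Taking the later of the act (April 9, 2000) and discovery (May 26, 2000), the claim accrued on May 26, 2000.
1 year from May 26, 2000 is May 26, 2001.
The period was tolled for 50 days by the plaintiff's legal incapacity (January 30, 2001 to March 21, 2001), pushing the deadline to July 15, 2001.
Moreau filed on November 2, 2001, after the July 15, 2001 deadline, so the action is time-barred.

TIME-BARRED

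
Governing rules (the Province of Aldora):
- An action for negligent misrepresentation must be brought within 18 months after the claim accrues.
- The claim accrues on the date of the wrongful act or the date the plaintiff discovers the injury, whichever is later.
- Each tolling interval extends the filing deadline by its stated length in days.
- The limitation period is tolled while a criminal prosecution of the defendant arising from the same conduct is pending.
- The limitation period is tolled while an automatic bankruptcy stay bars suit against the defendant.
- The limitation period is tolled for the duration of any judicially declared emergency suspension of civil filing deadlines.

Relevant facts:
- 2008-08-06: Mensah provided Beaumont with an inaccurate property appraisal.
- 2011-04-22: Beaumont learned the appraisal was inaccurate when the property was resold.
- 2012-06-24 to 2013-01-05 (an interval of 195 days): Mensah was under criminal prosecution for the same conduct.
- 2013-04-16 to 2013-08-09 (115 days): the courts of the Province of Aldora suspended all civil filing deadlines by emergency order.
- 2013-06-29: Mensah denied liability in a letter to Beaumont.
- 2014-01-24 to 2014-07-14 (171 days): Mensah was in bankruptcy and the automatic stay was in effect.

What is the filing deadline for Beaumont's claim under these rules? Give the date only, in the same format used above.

Taking the later of the act (2008-08-06) and discovery (2011-04-22), the claim accrued on 2011-04-22.
Adding the 18 months base period to 2011-04-22 gives a deadline of 2012-10-22, before any tolling.
The pending criminal prosecution from 2012-06-24 to 2013-01-05 tolled the period for 195 days, extending the deadline to 2013-05-05.
The period was tolled for 115 days by the emergency suspension of filing deadlines (2013-04-16 to 2013-08-09), pushing the deadline to 2013-08-28.
The automatic bankruptcy stay from 2014-01-24 to 2014-07-14 began after the period had already run on 2013-08-28, so it has no tolling effect.
Nothing else in the chronology tolls or restarts the period.

2013-08-28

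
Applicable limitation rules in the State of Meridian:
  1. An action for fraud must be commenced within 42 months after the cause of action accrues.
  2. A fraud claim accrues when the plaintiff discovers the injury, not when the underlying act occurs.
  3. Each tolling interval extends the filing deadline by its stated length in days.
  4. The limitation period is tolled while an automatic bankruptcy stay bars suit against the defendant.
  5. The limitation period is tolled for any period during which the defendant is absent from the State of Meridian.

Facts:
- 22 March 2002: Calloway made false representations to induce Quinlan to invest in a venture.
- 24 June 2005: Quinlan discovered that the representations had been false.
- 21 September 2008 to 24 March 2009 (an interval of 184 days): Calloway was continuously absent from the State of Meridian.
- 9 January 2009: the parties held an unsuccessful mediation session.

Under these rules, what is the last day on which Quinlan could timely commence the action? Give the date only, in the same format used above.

26 June 2009

Under the discovery rule, the claim accrued on 24 June 2005, when Quinlan discovered the injury — not on the 22 March 2002 date of the underlying act.
Adding the 42 months base period to 24 June 2005 gives a deadline of 24 December 2008, before any tolling.
The defendant's absence from the jurisdiction from 21 September 2008 to 24 March 2009 tolled the period for 184 days, extending the deadline to 26 June 2009.
Nothing else in the chronology tolls or restarts the period.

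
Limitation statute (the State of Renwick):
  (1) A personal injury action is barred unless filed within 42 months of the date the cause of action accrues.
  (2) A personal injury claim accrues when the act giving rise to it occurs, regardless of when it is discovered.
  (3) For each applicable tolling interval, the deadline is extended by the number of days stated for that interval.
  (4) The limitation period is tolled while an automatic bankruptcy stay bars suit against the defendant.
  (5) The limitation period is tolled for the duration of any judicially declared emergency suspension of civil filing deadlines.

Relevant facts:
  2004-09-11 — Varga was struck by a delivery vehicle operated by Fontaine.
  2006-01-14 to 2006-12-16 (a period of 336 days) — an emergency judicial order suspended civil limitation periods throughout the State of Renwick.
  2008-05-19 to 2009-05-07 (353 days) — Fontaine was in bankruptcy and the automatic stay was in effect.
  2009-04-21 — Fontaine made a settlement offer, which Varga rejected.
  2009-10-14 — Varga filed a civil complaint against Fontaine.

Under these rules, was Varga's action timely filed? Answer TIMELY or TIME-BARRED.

The cause of action accrued on 2004-09-11, the date of the act.
Adding the 42 months base period to 2004-09-11 gives a deadline of 2008-03-11, before any tolling.
The emergency suspension of filing deadlines from 2006-01-14 to 2006-12-16 tolled the period for 336 days, extending the deadline to 2009-02-10.
The period was tolled for 353 days by the automatic bankruptcy stay (2008-05-19 to 2009-05-07), pushing the deadline to 2010-01-29.
Nothing else in the chronology tolls or restarts the period.
Varga filed on 2009-10-14, before the 2010-01-29 deadline, so the action is timely.

TIMELY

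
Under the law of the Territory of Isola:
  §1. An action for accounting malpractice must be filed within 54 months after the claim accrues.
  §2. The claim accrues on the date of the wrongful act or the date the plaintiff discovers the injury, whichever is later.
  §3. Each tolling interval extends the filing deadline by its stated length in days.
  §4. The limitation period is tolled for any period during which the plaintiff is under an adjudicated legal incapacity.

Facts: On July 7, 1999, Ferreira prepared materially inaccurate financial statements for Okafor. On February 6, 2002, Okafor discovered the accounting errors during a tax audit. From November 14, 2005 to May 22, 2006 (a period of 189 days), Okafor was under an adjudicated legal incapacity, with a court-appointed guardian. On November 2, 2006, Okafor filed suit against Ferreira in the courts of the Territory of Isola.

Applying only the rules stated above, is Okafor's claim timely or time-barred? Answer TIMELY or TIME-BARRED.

TIMELY

The claim accrued on February 6, 2002 — the later of the July 7, 1999 act and the February 6, 2002 discovery.
The untolled deadline — 54 months after February 6, 2002 — is August 6, 2006.
The period was tolled for 189 days by the plaintiff's legal incapacity (November 14, 2005 to May 22, 2006), pushing the deadline to February 11, 2007.
Filing on November 2, 2006 beat the February 11, 2007 deadline — the action is timely.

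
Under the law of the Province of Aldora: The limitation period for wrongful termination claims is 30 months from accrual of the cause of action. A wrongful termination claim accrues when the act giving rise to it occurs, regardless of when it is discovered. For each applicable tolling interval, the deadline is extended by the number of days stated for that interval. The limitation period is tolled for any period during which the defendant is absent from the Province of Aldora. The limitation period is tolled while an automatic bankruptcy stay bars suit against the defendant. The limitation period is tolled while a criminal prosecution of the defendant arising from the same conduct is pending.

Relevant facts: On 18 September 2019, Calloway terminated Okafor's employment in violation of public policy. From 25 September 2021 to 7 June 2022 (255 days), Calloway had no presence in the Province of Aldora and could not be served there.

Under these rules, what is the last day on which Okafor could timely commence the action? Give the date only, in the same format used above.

28 November 2022

The cause of action accrued on 18 September 2019, the date of the act.
30 months from 18 September 2019 is 18 March 2022.
The defendant's absence from the jurisdiction from 25 September 2021 to 7 June 2022 tolled the period for 255 days, extending the deadline to 28 November 2022.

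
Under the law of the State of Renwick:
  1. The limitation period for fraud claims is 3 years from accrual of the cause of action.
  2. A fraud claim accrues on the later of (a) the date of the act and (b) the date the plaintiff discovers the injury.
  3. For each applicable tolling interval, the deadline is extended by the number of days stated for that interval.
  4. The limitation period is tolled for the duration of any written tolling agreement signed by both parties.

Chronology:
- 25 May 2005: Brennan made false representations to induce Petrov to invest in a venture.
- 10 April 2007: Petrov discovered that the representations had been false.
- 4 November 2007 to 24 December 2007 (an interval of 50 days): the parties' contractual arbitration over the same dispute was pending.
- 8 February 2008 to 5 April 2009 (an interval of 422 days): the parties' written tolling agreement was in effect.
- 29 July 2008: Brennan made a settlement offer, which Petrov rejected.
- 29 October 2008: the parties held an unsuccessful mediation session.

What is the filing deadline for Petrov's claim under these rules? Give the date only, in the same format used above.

Because discovery on 10 April 2007 post-dates the 25 May 2005 act, accrual under the later-of rule falls on 10 April 2007.
The untolled deadline — 3 years after 10 April 2007 — is 10 April 2010.
Because the written tolling agreement ran from 8 February 2008 to 5 April 2009, the deadline is extended by 422 days to 6 June 2011.
No stated provision tolls the period for a pending arbitration, so the interval from 4 November 2007 to 24 December 2007 has no effect on the deadline.
The other events in the timeline have no effect on the limitation period under the stated rules.

6 June 2011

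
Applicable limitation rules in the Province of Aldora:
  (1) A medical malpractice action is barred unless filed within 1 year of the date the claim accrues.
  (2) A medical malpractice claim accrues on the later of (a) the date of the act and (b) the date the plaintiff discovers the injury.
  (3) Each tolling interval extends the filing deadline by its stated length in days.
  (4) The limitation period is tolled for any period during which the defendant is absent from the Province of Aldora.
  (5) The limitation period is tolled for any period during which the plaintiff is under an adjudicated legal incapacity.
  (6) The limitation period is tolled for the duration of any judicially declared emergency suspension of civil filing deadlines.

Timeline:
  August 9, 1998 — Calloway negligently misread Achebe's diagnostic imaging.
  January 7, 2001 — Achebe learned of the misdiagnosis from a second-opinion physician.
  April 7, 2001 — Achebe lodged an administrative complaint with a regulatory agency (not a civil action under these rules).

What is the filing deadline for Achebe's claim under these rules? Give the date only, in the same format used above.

Because discovery on January 7, 2001 post-dates the August 9, 1998 act, accrual under the later-of rule falls on January 7, 2001.
1 year from January 7, 2001 is January 7, 2002.
The other events in the timeline have no effect on the limitation period under the stated rules.

January 7, 2002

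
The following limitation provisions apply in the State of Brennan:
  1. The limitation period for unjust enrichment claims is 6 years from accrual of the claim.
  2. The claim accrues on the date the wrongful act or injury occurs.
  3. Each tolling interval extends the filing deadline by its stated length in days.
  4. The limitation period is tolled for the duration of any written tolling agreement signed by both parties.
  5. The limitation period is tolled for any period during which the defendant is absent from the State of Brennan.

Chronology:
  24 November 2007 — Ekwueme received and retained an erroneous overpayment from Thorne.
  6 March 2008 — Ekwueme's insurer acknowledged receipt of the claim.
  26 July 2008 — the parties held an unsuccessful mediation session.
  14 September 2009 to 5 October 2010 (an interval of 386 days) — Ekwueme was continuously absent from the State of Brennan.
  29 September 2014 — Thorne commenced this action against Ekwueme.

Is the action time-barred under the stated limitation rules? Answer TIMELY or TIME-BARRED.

The claim accrued on 24 November 2007, when the wrongful act occurred.
The untolled deadline — 6 years after 24 November 2007 — is 24 November 2013.
The period was tolled for 386 days by the defendant's absence from the jurisdiction (14 September 2009 to 5 October 2010), pushing the deadline to 15 December 2014.
The other events in the timeline have no effect on the limitation period under the stated rules.
Filing on 29 September 2014 beat the 15 December 2014 deadline — the action is timely.

TIMELY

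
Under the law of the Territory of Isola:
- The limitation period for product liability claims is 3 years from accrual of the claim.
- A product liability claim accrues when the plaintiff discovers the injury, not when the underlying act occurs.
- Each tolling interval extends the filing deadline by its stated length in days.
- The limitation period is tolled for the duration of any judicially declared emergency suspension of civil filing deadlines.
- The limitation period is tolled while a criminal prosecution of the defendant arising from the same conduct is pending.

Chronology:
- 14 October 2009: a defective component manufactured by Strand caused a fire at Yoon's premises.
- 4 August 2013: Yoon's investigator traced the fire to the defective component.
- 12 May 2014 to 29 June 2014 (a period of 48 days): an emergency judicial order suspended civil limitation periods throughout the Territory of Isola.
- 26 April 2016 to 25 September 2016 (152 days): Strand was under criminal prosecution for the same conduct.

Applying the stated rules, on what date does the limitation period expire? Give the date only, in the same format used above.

20 February 2017

The claim did not accrue until Yoon discovered the injury on 4 August 2013; the 14 October 2009 act date does not start the clock under the stated rule.
The untolled deadline — 3 years after 4 August 2013 — is 4 August 2016.
The period was tolled for 48 days by the emergency suspension of filing deadlines (12 May 2014 to 29 June 2014), pushing the deadline to 21 September 2016.
The pending criminal prosecution from 26 April 2016 to 25 September 2016 tolled the period for 152 days, extending the deadline to 20 February 2017.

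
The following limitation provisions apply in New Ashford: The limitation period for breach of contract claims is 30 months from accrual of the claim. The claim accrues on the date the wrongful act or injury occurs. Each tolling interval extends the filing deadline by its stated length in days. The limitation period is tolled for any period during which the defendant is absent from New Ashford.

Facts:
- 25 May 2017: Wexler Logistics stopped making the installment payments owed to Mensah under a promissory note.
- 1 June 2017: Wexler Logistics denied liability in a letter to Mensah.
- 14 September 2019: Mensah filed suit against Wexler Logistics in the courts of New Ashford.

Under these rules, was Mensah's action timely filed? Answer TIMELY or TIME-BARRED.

The limitation period began to run on 25 May 2017.
Adding the 30 months base period to 25 May 2017 gives a deadline of 25 November 2019, before any tolling.
Nothing else in the chronology tolls or restarts the period.
The 14 September 2019 filing precedes the 25 November 2019 deadline; the claim is timely.

TIMELY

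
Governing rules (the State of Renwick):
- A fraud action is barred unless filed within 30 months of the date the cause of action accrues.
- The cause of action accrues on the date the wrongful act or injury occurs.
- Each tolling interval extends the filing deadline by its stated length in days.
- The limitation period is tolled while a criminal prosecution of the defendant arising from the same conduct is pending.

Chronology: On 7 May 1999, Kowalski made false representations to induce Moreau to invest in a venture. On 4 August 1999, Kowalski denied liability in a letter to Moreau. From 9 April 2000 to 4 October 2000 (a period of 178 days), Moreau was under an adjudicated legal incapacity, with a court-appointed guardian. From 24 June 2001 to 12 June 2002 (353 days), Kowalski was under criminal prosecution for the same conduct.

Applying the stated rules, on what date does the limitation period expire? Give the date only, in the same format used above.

26 October 2002

The cause of action accrued on 7 May 1999, the date of the act.
30 months from 7 May 1999 is 7 November 2001.
The pending criminal prosecution from 24 June 2001 to 12 June 2002 tolled the period for 353 days, extending the deadline to 26 October 2002.
No stated provision tolls the period for the plaintiff's incapacity, so the interval from 9 April 2000 to 4 October 2000 has no effect on the deadline.
The other events in the timeline have no effect on the limitation period under the stated rules.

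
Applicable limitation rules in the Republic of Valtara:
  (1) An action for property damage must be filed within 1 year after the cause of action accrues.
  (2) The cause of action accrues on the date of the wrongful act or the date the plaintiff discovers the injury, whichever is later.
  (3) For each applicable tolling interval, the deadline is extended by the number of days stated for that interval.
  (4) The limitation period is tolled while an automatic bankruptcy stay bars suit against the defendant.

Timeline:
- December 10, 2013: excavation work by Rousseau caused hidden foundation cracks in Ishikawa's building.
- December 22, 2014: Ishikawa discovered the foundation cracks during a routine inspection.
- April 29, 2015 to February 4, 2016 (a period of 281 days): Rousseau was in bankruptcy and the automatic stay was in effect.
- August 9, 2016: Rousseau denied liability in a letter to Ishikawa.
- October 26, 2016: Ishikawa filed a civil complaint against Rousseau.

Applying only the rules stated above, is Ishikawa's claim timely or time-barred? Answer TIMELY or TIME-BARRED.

TIME-BARRED

Taking the later of the act (December 10, 2013) and discovery (December 22, 2014), the claim accrued on December 22, 2014.
1 year from December 22, 2014 is December 22, 2015.
Because the automatic bankruptcy stay ran from April 29, 2015 to February 4, 2016, the deadline is extended by 281 days to September 28, 2016.
Nothing else in the chronology tolls or restarts the period.
Ishikawa filed on October 26, 2016, after the September 28, 2016 deadline, so the action is time-barred.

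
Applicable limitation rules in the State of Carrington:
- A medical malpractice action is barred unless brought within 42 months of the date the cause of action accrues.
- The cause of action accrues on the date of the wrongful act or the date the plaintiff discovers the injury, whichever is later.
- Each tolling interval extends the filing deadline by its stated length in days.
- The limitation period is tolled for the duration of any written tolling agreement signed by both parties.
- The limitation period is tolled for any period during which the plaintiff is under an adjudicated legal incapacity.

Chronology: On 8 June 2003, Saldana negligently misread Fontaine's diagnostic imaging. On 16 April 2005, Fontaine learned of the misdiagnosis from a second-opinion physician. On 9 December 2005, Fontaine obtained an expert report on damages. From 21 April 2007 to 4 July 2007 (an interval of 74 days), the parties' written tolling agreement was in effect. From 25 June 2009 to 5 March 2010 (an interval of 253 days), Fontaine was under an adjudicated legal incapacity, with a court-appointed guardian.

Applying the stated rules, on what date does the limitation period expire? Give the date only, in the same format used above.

29 December 2008

The claim accrued on 16 April 2005 — the later of the 8 June 2003 act and the 16 April 2005 discovery.
Adding the 42 months base period to 16 April 2005 gives a deadline of 16 October 2008, before any tolling.
The written tolling agreement from 21 April 2007 to 4 July 2007 tolled the period for 74 days, extending the deadline to 29 December 2008.
By the time the plaintiff's legal incapacity began on 25 June 2009, the limitation period had already expired on 29 December 2008; that interval cannot revive it.
Nothing else in the chronology tolls or restarts the period.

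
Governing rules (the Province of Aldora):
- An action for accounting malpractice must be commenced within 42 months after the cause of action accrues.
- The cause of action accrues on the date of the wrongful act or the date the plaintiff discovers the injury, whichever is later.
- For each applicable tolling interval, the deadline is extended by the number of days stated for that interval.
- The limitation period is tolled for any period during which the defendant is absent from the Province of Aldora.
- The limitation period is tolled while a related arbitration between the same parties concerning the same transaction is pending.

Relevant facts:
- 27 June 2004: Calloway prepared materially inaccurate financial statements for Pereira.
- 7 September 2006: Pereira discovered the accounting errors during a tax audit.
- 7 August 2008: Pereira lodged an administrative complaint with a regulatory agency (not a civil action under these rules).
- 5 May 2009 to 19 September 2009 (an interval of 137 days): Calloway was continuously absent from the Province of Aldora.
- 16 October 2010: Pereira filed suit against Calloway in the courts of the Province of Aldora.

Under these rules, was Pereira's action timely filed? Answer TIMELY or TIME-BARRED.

TIME-BARRED

Taking the later of the act (27 June 2004) and discovery (7 September 2006), the claim accrued on 7 September 2006.
42 months from 7 September 2006 is 7 March 2010.
Because the defendant's absence from the jurisdiction ran from 5 May 2009 to 19 September 2009, the deadline is extended by 137 days to 22 July 2010.
The other events in the timeline have no effect on the limitation period under the stated rules.
Pereira filed on 16 October 2010, after the 22 July 2010 deadline, so the action is time-barred.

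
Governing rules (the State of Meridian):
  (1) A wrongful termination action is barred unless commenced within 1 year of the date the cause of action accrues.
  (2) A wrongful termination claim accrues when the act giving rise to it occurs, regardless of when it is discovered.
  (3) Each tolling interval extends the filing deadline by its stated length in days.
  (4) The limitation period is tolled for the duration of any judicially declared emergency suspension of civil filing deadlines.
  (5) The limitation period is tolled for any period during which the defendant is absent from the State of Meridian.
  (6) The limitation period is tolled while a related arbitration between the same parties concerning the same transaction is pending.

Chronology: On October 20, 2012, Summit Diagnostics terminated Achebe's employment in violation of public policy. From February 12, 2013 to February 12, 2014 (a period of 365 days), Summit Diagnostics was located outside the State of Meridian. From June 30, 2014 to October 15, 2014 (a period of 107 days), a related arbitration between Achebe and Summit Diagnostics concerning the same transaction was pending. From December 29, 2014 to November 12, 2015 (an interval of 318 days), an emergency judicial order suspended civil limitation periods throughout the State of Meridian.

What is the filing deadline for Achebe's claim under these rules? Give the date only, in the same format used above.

The cause of action accrued on October 20, 2012, the date of the act.
Adding the 1 year base period to October 20, 2012 gives a deadline of October 20, 2013, before any tolling.
The defendant's absence from the jurisdiction from February 12, 2013 to February 12, 2014 tolled the period for 365 days, extending the deadline to October 20, 2014.
The period was tolled for 107 days by the pending related arbitration (June 30, 2014 to October 15, 2014), pushing the deadline to February 4, 2015.
The emergency suspension of filing deadlines from December 29, 2014 to November 12, 2015 tolled the period for 318 days, extending the deadline to December 19, 2015.

December 19, 2015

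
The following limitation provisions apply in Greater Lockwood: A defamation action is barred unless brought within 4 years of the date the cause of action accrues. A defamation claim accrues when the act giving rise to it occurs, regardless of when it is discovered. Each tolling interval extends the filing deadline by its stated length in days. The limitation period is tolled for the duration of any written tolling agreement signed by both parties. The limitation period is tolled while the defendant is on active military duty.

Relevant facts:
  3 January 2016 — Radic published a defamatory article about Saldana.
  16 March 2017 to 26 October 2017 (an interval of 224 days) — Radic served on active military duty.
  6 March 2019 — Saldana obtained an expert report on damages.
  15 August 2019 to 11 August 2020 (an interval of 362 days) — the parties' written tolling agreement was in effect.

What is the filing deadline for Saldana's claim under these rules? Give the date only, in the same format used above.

11 August 2021

The cause of action accrued on 3 January 2016, the date of the act.
4 years from 3 January 2016 is 3 January 2020.
The period was tolled for 224 days by the defendant's active military service (16 March 2017 to 26 October 2017), pushing the deadline to 14 August 2020.
The period was tolled for 362 days by the written tolling agreement (15 August 2019 to 11 August 2020), pushing the deadline to 11 August 2021.
Nothing else in the chronology tolls or restarts the period.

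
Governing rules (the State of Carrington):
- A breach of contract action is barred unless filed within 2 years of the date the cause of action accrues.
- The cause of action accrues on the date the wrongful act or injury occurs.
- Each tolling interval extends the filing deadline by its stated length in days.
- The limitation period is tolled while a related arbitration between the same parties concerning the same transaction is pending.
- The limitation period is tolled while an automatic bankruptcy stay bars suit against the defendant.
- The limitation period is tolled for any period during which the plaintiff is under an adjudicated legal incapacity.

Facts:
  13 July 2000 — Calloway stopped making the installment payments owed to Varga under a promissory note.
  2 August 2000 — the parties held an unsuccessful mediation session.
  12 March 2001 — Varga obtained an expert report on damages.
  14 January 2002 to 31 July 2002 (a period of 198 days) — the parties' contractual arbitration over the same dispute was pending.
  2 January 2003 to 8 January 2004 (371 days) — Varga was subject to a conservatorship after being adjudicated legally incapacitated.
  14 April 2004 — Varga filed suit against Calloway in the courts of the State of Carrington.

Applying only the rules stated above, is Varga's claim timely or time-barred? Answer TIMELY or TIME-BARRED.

TIME-BARRED

The claim accrued on 13 July 2000, when the wrongful act occurred.
Adding the 2 years base period to 13 July 2000 gives a deadline of 13 July 2002, before any tolling.
Because the pending related arbitration ran from 14 January 2002 to 31 July 2002, the deadline is extended by 198 days to 27 January 2003.
Because the plaintiff's legal incapacity ran from 2 January 2003 to 8 January 2004, the deadline is extended by 371 days to 2 February 2004.
Nothing else in the chronology tolls or restarts the period.
Filing on 14 April 2004 missed the 2 February 2004 deadline — the action is time-barred.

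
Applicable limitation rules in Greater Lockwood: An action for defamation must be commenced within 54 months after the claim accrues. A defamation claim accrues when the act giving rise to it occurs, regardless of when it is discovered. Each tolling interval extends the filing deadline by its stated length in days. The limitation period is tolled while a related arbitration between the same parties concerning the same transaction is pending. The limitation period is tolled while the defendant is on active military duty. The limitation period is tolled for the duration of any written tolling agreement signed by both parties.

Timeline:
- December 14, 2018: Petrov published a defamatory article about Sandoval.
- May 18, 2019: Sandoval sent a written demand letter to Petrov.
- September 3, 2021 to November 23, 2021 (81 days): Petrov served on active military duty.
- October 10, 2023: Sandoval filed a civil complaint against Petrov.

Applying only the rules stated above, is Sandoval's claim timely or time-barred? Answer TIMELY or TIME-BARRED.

TIME-BARRED

The claim accrued on December 14, 2018, the date of the act.
The untolled deadline — 54 months after December 14, 2018 — is June 14, 2023.
Because the defendant's active military service ran from September 3, 2021 to November 23, 2021, the deadline is extended by 81 days to September 3, 2023.
Nothing else in the chronology tolls or restarts the period.
Filing on October 10, 2023 missed the September 3, 2023 deadline — the action is time-barred.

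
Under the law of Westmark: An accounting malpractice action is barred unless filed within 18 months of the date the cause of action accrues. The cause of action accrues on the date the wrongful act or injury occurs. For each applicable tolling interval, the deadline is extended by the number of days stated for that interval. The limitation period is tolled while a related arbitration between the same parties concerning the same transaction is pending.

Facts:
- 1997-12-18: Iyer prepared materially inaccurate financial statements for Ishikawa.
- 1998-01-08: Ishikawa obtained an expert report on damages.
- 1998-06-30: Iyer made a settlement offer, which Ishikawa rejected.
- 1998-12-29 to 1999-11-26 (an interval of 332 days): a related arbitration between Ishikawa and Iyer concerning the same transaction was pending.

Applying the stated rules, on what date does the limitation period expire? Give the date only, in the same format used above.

2000-05-15

The claim accrued on 1997-12-18, when the wrongful act occurred.
Adding the 18 months base period to 1997-12-18 gives a deadline of 1999-06-18, before any tolling.
The pending related arbitration from 1998-12-29 to 1999-11-26 tolled the period for 332 days, extending the deadline to 2000-05-15.
None of the other events listed affects the running of the period under the stated rules.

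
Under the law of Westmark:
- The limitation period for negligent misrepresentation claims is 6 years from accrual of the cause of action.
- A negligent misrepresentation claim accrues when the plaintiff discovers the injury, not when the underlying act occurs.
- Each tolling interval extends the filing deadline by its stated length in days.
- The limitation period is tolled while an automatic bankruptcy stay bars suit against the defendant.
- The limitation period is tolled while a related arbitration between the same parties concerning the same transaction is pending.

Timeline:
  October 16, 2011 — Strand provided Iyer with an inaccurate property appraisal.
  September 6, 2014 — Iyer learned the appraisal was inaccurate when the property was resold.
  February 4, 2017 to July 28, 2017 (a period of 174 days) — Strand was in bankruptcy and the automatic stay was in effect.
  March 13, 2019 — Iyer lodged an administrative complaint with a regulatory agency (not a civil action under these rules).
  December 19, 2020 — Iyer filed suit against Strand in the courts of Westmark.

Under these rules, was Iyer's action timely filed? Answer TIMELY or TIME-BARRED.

Accrual is tied to discovery, so the period began on September 6, 2014 rather than on October 16, 2011 when the act occurred.
Adding the 6 years base period to September 6, 2014 gives a deadline of September 6, 2020, before any tolling.
The period was tolled for 174 days by the automatic bankruptcy stay (February 4, 2017 to July 28, 2017), pushing the deadline to February 27, 2021.
The other events in the timeline have no effect on the limitation period under the stated rules.
Filing on December 19, 2020 beat the February 27, 2021 deadline — the action is timely.

TIMELY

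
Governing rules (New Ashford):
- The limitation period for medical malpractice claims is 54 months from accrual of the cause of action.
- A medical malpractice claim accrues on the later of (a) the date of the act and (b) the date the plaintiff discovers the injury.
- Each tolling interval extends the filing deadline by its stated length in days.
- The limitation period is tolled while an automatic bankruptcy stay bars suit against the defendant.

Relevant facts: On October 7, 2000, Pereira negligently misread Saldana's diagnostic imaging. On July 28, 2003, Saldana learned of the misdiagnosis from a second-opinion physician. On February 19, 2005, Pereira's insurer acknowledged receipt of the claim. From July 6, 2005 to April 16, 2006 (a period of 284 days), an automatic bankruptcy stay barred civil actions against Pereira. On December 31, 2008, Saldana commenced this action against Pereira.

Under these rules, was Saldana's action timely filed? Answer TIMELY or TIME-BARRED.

Because discovery on July 28, 2003 post-dates the October 7, 2000 act, accrual under the later-of rule falls on July 28, 2003.
The untolled deadline — 54 months after July 28, 2003 — is January 28, 2008.
The period was tolled for 284 days by the automatic bankruptcy stay (July 6, 2005 to April 16, 2006), pushing the deadline to November 7, 2008.
The other events in the timeline have no effect on the limitation period under the stated rules.
Saldana filed on December 31, 2008, after the November 7, 2008 deadline, so the action is time-barred.

TIME-BARRED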